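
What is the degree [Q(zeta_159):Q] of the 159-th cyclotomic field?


The degree equals Euler's totient phi(159).
159 = 3 * 53
phi(159) = 104

104


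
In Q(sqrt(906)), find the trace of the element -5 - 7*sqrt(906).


Tr(a + b*sqrt(d)) = (a + b*sqrt(d)) + (a - b*sqrt(d)) = 2a
= 2 * (-5)
= -10

-10


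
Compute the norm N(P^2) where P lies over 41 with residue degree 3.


N(P^a) = p^(a*f)
= 41^(2*3)
= 41^6
= 4750104241

4750104241


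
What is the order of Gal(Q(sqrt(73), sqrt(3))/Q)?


The 2 square roots of distinct primes are multiplicatively independent over Q,
so [K:Q] = 2^2 and Gal(K/Q) is isomorphic to (Z/2Z)^2.
|Gal| = 2^2 = 4

4


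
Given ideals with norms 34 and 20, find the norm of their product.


N(IJ) = N(I) * N(J)
= 34 * 20
= 680

680


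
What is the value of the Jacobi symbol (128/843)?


Compute (128/843) via quadratic reciprocity:
  pull out 2: (2/843) = -1  (since 843 mod 8 = 3)
  pull out 2: (2/843) = -1  (since 843 mod 8 = 3)
  pull out 2: (2/843) = -1  (since 843 mod 8 = 3)
  pull out 2: (2/843) = -1  (since 843 mod 8 = 3)
  pull out 2: (2/843) = -1  (since 843 mod 8 = 3)
  pull out 2: (2/843) = -1  (since 843 mod 8 = 3)
  pull out 2: (2/843) = -1  (since 843 mod 8 = 3)
  (1/843) = 1
Product of signs = -1

-1


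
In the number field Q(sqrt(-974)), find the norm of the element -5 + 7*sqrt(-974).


N(a + b*sqrt(d)) = a^2 - d*b^2
= (-5)^2 - (-974)*(7)^2
= 25 + 47726
= 47751

47751


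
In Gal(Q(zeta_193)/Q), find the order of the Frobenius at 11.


The Frobenius at p in Gal(Q(zeta_n)/Q) = (Z/nZ)* is the class of p, so its order is ord_193(11), the smallest k >= 1 with 11^k = 1 mod 193.
n = 193 = 193, phi(193) = 192; the order divides phi(n).
Divisors of 192: 1, 2, 3, 4, 6, 8, 12, 16, 24, 32, 48, 64, 96, 192
Repeated squaring mod 193: 11^1 = 11, 11^2 = 121, 11^4 = 166, 11^8 = 150, 11^16 = 112, 11^32 = 192, 11^64 = 1, 11^128 = 1
Test divisors in increasing order:
  k=1: 11^1 = 11 mod 193
  k=2: 11^2 = 121 mod 193
  k=3: 11^3 = 121 * 11 = 173 mod 193
  k=4: 11^4 = 166 mod 193
  k=6: 11^6 = 166 * 121 = 14 mod 193
  k=8: 11^8 = 150 mod 193
  k=12: 11^12 = 150 * 166 = 3 mod 193
  k=16: 11^16 = 112 mod 193
  k=24: 11^24 = 112 * 150 = 9 mod 193
  k=32: 11^32 = 192 mod 193
  k=48: 11^48 = 192 * 112 = 81 mod 193
  k=64: 11^64 = 1 mod 193  <- first divisor giving 1
Order = 64

64


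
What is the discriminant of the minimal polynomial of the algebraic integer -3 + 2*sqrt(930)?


The element -3 + 2*sqrt(930) has minimal polynomial:
x^2 + 6*x - 3711
Discriminant = (6)^2 - 4*(-3711)
= 36 + 14844
= 14880

14880


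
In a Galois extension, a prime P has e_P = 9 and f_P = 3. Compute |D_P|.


|D_P| = e * f
= 9 * 3
= 27

27


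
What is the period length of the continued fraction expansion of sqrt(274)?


Run the CF algorithm for sqrt(274).
a_0 = floor(sqrt(274)) = 16; set m_0=0, q_0=1.
Recurrence: m' = q*a - m,  q' = (d - m'^2)/q,  a' = floor((a_0 + m')/q').
  step 1: m=16, q=18, a=1
  step 2: m=2, q=15, a=1
  step 3: m=13, q=7, a=4
  step 4: m=15, q=7, a=4
  step 5: m=13, q=15, a=1
  step 6: m=2, q=18, a=1
  step 7: m=16, q=1, a=32
a_7 = 2*a_0 = 32, so the period closes here.
sqrt(274) = [16; 1, 1, 4, 4, 1, 1, 32]
Period length = 7

7


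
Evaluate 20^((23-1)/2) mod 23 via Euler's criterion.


p = 23 is prime and the exponent is (p-1)/2 = 11, so by Euler's criterion 20^11 = (20/23) = +1 or -1 mod 23.
Compute by square-and-multiply:
  11 = 8 + 2 + 1 (binary 1011)
  Repeated squaring mod 23: 20^1 = 20, 20^2 = 9, 20^4 = 12, 20^8 = 6
  20^11 = 20^8 * 20^2 * 20^1 = 6 * 9 * 20 mod 23
    6 * 9 = 54 = 8 mod 23
    8 * 20 = 160 = 22 mod 23
  20^11 = 22 mod 23
Result 22 = p - 1 = -1 mod 23: 20 is a quadratic non-residue mod 23. As a residue in [0, p-1] the value is 22.
20^11 mod 23 = 22

22


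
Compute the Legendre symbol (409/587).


p = 587 is prime, so compute (409/587) with the reciprocity algorithm (Jacobi-symbol steps: pull out 2s via (2/n), flip via reciprocity, reduce):
  reciprocity: (409/587) -> +(587/409)
  reduce: (178/409)
  pull out 2: (2/409) = +1  (since 409 mod 8 = 1)
  reciprocity: (89/409) -> +(409/89)
  reduce: (53/89)
  reciprocity: (53/89) -> +(89/53)
  reduce: (36/53)
  pull out 2: (2/53) = -1  (since 53 mod 8 = 5)
  pull out 2: (2/53) = -1  (since 53 mod 8 = 5)
  reciprocity: (9/53) -> +(53/9)
  reduce: (8/9)
  pull out 2: (2/9) = +1  (since 9 mod 8 = 1)
  pull out 2: (2/9) = +1  (since 9 mod 8 = 1)
  pull out 2: (2/9) = +1  (since 9 mod 8 = 1)
  (1/9) = 1
Product of signs = 1
(409/587) = 1

1


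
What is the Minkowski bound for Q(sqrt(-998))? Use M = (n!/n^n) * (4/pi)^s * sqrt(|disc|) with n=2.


d = -998, d mod 4 = 2, so disc(K) = 4d = -3992; |disc(K)| = 3992
Imaginary quadratic field, so n = 2, s = r2 = 1, r1 = 0
M = (n!/n^n) * (4/pi)^s * sqrt(|disc(K)|) = (2!/2^2) * (4/pi)^1 * sqrt(3992)
= 0.5 * 1.273240 * 63.182276
= 40.2231

40.2231


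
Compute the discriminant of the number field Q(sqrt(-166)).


For K = Q(sqrt(d)) with d squarefree: disc(K) = d if d = 1 mod 4, and disc(K) = 4d if d = 2 or 3 mod 4.
Here d = -166, and d mod 4 = 2.
d = 2 mod 4, not 1 (O_K = Z[sqrt(d)]), so disc(K) = 4d = 4 * (-166) = -664

-664


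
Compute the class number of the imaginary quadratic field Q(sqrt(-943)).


K = Q(sqrt(-943)). d mod 4 = 1, so D = disc(K) = d = -943
h(K) equals the number of primitive reduced positive-definite forms (a, b, c) = a*x^2 + b*x*y + c*y^2 with b^2 - 4ac = D,
where reduced means |b| <= a <= c, with b >= 0 whenever |b| = a or a = c, and primitive means gcd(a, b, c) = 1.
Reduced forces 3a^2 <= |D| = 943, so 1 <= a <= 17; b must have the parity of D, and c = (b^2 - D)/(4a) must be an integer >= a.
Enumerate a = 1..17, b in [-a, a]:
  a=1: (1, 1, 236)  [1]
  a=2: (2, -1, 118), (2, 1, 118)  [2]
  a=3: none
  a=4: (4, -1, 59), (4, 1, 59)  [2]
  a=5..6: none
  a=7: (7, -3, 34), (7, 3, 34)  [2]
  a=8: (8, -7, 31), (8, 7, 31)  [2]
  a=9..10: none
  a=11: (11, -5, 22), (11, 5, 22)  [2]
  a=12..13: none
  a=14: (14, -11, 19), (14, -3, 17), (14, 3, 17), (14, 11, 19)  [4]
  a=15: none
  a=16: (16, 9, 16)  [1]
  a=17: none
Total reduced forms: 1 + 2 + 2 + 2 + 2 + 2 + 4 + 1 = 16
h = 16

16


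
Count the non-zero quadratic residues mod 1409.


For prime p, the number of non-zero quadratic residues is (p-1)/2.
= (1409-1)/2
= 704

704


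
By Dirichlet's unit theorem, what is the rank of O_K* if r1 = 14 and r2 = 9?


By Dirichlet's unit theorem:
rank = r1 + r2 - 1
= 14 + 9 - 1
= 22

22


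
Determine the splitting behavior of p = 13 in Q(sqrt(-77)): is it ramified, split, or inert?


K = Q(sqrt(-77)). Since d mod 4 = 3, disc(K) = -308.
Check p | disc: -308 mod 13 = 4.
p does not divide disc. Compute Legendre symbol (d/p):
1^((13-1)/2) mod 13 = 1
(d/p) = 1, so p splits: (p) = P*P' with e=1, f=1, g=2.
Therefore p is split.

split


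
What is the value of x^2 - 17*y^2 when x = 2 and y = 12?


x^2 - d*y^2
= 2^2 - 17*12^2
= 4 - 2448
= -2444

-2444


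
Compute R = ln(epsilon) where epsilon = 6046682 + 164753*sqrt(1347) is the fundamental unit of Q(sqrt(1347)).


epsilon = 6046682 + 164753*sqrt(1347)
= 1.2093e+07
R = ln(1.2093e+07)
= 16.3082

16.3082


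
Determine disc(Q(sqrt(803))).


For K = Q(sqrt(d)) with d squarefree: disc(K) = d if d = 1 mod 4, and disc(K) = 4d if d = 2 or 3 mod 4.
Here d = 803, and d mod 4 = 3.
d = 3 mod 4, not 1 (O_K = Z[sqrt(d)]), so disc(K) = 4d = 4 * (803) = 3212

3212


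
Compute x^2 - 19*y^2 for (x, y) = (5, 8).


x^2 - d*y^2
= 5^2 - 19*8^2
= 25 - 1216
= -1191

-1191


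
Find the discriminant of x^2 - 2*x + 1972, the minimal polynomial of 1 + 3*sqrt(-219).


The element 1 + 3*sqrt(-219) has minimal polynomial:
x^2 - 2*x + 1972
Discriminant = (-2)^2 - 4*(1972)
= 4 - 7888
= -7884

-7884


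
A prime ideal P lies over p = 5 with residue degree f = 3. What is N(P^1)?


N(P^a) = p^(a*f)
= 5^(1*3)
= 5^3
= 125

125


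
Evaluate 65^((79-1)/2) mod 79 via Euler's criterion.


p = 79 is prime and the exponent is (p-1)/2 = 39, so by Euler's criterion 65^39 = (65/79) = +1 or -1 mod 79.
Compute by square-and-multiply:
  39 = 32 + 4 + 2 + 1 (binary 100111)
  Repeated squaring mod 79: 65^1 = 65, 65^2 = 38, 65^4 = 22, 65^8 = 10, 65^16 = 21, 65^32 = 46
  65^39 = 65^32 * 65^4 * 65^2 * 65^1 = 46 * 22 * 38 * 65 mod 79
    46 * 22 = 1012 = 64 mod 79
    64 * 38 = 2432 = 62 mod 79
    62 * 65 = 4030 = 1 mod 79
  65^39 = 1 mod 79
Result 1: 65 is a quadratic residue mod 79.
65^39 mod 79 = 1

1


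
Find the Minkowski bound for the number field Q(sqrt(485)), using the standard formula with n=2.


d = 485, d mod 4 = 1, so disc(K) = d = 485; |disc(K)| = 485
Real quadratic field, so n = 2, s = r2 = 0, r1 = 2
M = (n!/n^n) * (4/pi)^s * sqrt(|disc(K)|) = (2!/2^2) * (4/pi)^0 * sqrt(485)
= 0.5 * 1.000000 * 22.022716
= 11.0114

11.0114


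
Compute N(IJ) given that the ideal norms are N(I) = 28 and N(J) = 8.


N(IJ) = N(I) * N(J)
= 28 * 8
= 224

224


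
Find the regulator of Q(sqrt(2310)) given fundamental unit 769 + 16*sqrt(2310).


epsilon = 769 + 16*sqrt(2310)
= 1537.9993
R = ln(1537.9993)
= 7.3382

7.3382


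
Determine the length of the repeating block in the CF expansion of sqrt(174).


Run the CF algorithm for sqrt(174).
a_0 = floor(sqrt(174)) = 13; set m_0=0, q_0=1.
Recurrence: m' = q*a - m,  q' = (d - m'^2)/q,  a' = floor((a_0 + m')/q').
  step 1: m=13, q=5, a=5
  step 2: m=12, q=6, a=4
  step 3: m=12, q=5, a=5
  step 4: m=13, q=1, a=26
a_4 = 2*a_0 = 26, so the period closes here.
sqrt(174) = [13; 5, 4, 5, 26]
Period length = 4

4


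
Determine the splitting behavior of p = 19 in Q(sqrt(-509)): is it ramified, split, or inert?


K = Q(sqrt(-509)). Since d mod 4 = 3, disc(K) = -2036.
Check p | disc: -2036 mod 19 = 16.
p does not divide disc. Compute Legendre symbol (d/p):
4^((19-1)/2) mod 19 = 1
(d/p) = 1, so p splits: (p) = P*P' with e=1, f=1, g=2.
Therefore p is split.

split


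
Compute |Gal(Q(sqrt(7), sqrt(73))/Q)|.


The 2 square roots of distinct primes are multiplicatively independent over Q,
so [K:Q] = 2^2 and Gal(K/Q) is isomorphic to (Z/2Z)^2.
|Gal| = 2^2 = 4

4


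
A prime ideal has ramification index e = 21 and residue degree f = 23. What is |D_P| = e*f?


|D_P| = e * f
= 21 * 23
= 483

483


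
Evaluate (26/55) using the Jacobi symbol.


Compute (26/55) via quadratic reciprocity:
  pull out 2: (2/55) = +1  (since 55 mod 8 = 7)
  reciprocity: (13/55) -> +(55/13)
  reduce: (3/13)
  reciprocity: (3/13) -> +(13/3)
  reduce: (1/3)
  (1/3) = 1
Product of signs = 1

1


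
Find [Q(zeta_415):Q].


The degree equals Euler's totient phi(415).
415 = 5 * 83
phi(415) = 328

328


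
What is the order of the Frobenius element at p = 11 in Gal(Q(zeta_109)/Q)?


The Frobenius at p in Gal(Q(zeta_n)/Q) = (Z/nZ)* is the class of p, so its order is ord_109(11), the smallest k >= 1 with 11^k = 1 mod 109.
n = 109 = 109, phi(109) = 108; the order divides phi(n).
Divisors of 108: 1, 2, 3, 4, 6, 9, 12, 18, 27, 36, 54, 108
Repeated squaring mod 109: 11^1 = 11, 11^2 = 12, 11^4 = 35, 11^8 = 26, 11^16 = 22, 11^32 = 48, 11^64 = 15
Test divisors in increasing order:
  k=1: 11^1 = 11 mod 109
  k=2: 11^2 = 12 mod 109
  k=3: 11^3 = 12 * 11 = 23 mod 109
  k=4: 11^4 = 35 mod 109
  k=6: 11^6 = 35 * 12 = 93 mod 109
  k=9: 11^9 = 26 * 11 = 68 mod 109
  k=12: 11^12 = 26 * 35 = 38 mod 109
  k=18: 11^18 = 22 * 12 = 46 mod 109
  k=27: 11^27 = 22 * 26 * 12 * 11 = 76 mod 109
  k=36: 11^36 = 48 * 35 = 45 mod 109
  k=54: 11^54 = 48 * 22 * 35 * 12 = 108 mod 109
  k=108: 11^108 = 15 * 48 * 26 * 35 = 1 mod 109  <- first divisor giving 1
Order = 108

108


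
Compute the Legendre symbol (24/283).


p = 283 is prime, so compute (24/283) with the reciprocity algorithm (Jacobi-symbol steps: pull out 2s via (2/n), flip via reciprocity, reduce):
  pull out 2: (2/283) = -1  (since 283 mod 8 = 3)
  pull out 2: (2/283) = -1  (since 283 mod 8 = 3)
  pull out 2: (2/283) = -1  (since 283 mod 8 = 3)
  reciprocity: (3/283) -> -(283/3)
  reduce: (1/3)
  (1/3) = 1
Product of signs = 1
(24/283) = 1

1


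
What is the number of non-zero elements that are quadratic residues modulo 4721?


For prime p, the number of non-zero quadratic residues is (p-1)/2.
= (4721-1)/2
= 2360

2360


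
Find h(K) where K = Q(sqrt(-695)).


K = Q(sqrt(-695)). d mod 4 = 1, so D = disc(K) = d = -695
h(K) equals the number of primitive reduced positive-definite forms (a, b, c) = a*x^2 + b*x*y + c*y^2 with b^2 - 4ac = D,
where reduced means |b| <= a <= c, with b >= 0 whenever |b| = a or a = c, and primitive means gcd(a, b, c) = 1.
Reduced forces 3a^2 <= |D| = 695, so 1 <= a <= 15; b must have the parity of D, and c = (b^2 - D)/(4a) must be an integer >= a.
Enumerate a = 1..15, b in [-a, a]:
  a=1: (1, 1, 174)  [1]
  a=2: (2, -1, 87), (2, 1, 87)  [2]
  a=3: (3, -1, 58), (3, 1, 58)  [2]
  a=4: (4, -3, 44), (4, 3, 44)  [2]
  a=5: (5, 5, 36)  [1]
  a=6: (6, -5, 30), (6, -1, 29), (6, 1, 29), (6, 5, 30)  [4]
  a=7: none
  a=8: (8, -3, 22), (8, 3, 22)  [2]
  a=9: (9, -5, 20), (9, 5, 20)  [2]
  a=10: (10, -5, 18), (10, 5, 18)  [2]
  a=11: (11, -3, 16), (11, 3, 16)  [2]
  a=12: (12, -11, 17), (12, -5, 15), (12, 5, 15), (12, 11, 17)  [4]
  a=13..15: none
Total reduced forms: 1 + 2 + 2 + 2 + 1 + 4 + 2 + 2 + 2 + 2 + 4 = 24
h = 24

24


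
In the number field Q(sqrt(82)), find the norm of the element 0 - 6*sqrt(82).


N(a + b*sqrt(d)) = a^2 - d*b^2
= (0)^2 - (82)*(-6)^2
= 0 - 2952
= -2952

-2952


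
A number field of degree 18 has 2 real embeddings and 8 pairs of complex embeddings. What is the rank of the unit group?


By Dirichlet's unit theorem:
rank = r1 + r2 - 1
= 2 + 8 - 1
= 9

9


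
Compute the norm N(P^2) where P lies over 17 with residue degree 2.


N(P^a) = p^(a*f)
= 17^(2*2)
= 17^4
= 83521

83521


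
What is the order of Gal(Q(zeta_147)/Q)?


|Gal(Q(zeta_147)/Q)| = phi(147)
= 84

84


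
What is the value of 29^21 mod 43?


p = 43 is prime and the exponent is (p-1)/2 = 21, so by Euler's criterion 29^21 = (29/43) = +1 or -1 mod 43.
Compute by square-and-multiply:
  21 = 16 + 4 + 1 (binary 10101)
  Repeated squaring mod 43: 29^1 = 29, 29^2 = 24, 29^4 = 17, 29^8 = 31, 29^16 = 15
  29^21 = 29^16 * 29^4 * 29^1 = 15 * 17 * 29 mod 43
    15 * 17 = 255 = 40 mod 43
    40 * 29 = 1160 = 42 mod 43
  29^21 = 42 mod 43
Result 42 = p - 1 = -1 mod 43: 29 is a quadratic non-residue mod 43. As a residue in [0, p-1] the value is 42.
29^21 mod 43 = 42

42


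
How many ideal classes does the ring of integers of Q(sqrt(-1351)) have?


K = Q(sqrt(-1351)). d mod 4 = 1, so D = disc(K) = d = -1351
h(K) equals the number of primitive reduced positive-definite forms (a, b, c) = a*x^2 + b*x*y + c*y^2 with b^2 - 4ac = D,
where reduced means |b| <= a <= c, with b >= 0 whenever |b| = a or a = c, and primitive means gcd(a, b, c) = 1.
Reduced forces 3a^2 <= |D| = 1351, so 1 <= a <= 21; b must have the parity of D, and c = (b^2 - D)/(4a) must be an integer >= a.
Enumerate a = 1..21, b in [-a, a]:
  a=1: (1, 1, 338)  [1]
  a=2: (2, -1, 169), (2, 1, 169)  [2]
  a=3: none
  a=4: (4, -3, 85), (4, 3, 85)  [2]
  a=5: (5, -3, 68), (5, 3, 68)  [2]
  a=6: none
  a=7: (7, 7, 50)  [1]
  a=8: (8, -5, 43), (8, 5, 43)  [2]
  a=9: none
  a=10: (10, -7, 35), (10, -3, 34), (10, 3, 34), (10, 7, 35)  [4]
  a=11..12: none
  a=13: (13, -1, 26), (13, 1, 26)  [2]
  a=14: (14, -7, 25), (14, 7, 25)  [2]
  a=15: none
  a=16: (16, -11, 23), (16, 11, 23)  [2]
  a=17: (17, -3, 20), (17, 3, 20)  [2]
  a=18: none
  a=19: (19, -13, 20), (19, 13, 20)  [2]
  a=20..21: none
Total reduced forms: 1 + 2 + 2 + 2 + 1 + 2 + 4 + 2 + 2 + 2 + 2 + 2 = 24
h = 24

24


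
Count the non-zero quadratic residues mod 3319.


For prime p, the number of non-zero quadratic residues is (p-1)/2.
= (3319-1)/2
= 1659

1659


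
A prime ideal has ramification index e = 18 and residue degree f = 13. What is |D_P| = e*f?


|D_P| = e * f
= 18 * 13
= 234

234


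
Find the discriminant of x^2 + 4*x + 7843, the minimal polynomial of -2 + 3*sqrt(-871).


The element -2 + 3*sqrt(-871) has minimal polynomial:
x^2 + 4*x + 7843
Discriminant = (4)^2 - 4*(7843)
= 16 - 31372
= -31356

-31356


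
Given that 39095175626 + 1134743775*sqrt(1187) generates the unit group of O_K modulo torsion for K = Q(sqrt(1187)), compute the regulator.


epsilon = 39095175626 + 1134743775*sqrt(1187)
= 7.8190e+10
R = ln(7.8190e+10)
= 25.0824

25.0824


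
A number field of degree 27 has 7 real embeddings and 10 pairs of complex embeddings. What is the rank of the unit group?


By Dirichlet's unit theorem:
rank = r1 + r2 - 1
= 7 + 10 - 1
= 16

16


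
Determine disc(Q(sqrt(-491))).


For K = Q(sqrt(d)) with d squarefree: disc(K) = d if d = 1 mod 4, and disc(K) = 4d if d = 2 or 3 mod 4.
Here d = -491, and d mod 4 = 1.
d = 1 mod 4 (O_K = Z[(1+sqrt(d))/2]), so disc(K) = d = -491

-491


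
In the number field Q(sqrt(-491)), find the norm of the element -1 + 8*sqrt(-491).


N(a + b*sqrt(d)) = a^2 - d*b^2
= (-1)^2 - (-491)*(8)^2
= 1 + 31424
= 31425

31425


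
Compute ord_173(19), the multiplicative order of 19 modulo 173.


We want ord_173(19), the smallest k >= 1 with 19^k = 1 mod 173.
n = 173 = 173, phi(173) = 172; the order divides phi(n).
Divisors of 172: 1, 2, 4, 43, 86, 172
Repeated squaring mod 173: 19^1 = 19, 19^2 = 15, 19^4 = 52, 19^8 = 109, 19^16 = 117, 19^32 = 22, 19^64 = 138, 19^128 = 14
Test divisors in increasing order:
  k=1: 19^1 = 19 mod 173
  k=2: 19^2 = 15 mod 173
  k=4: 19^4 = 52 mod 173
  k=43: 19^43 = 22 * 109 * 15 * 19 = 80 mod 173
  k=86: 19^86 = 138 * 117 * 52 * 15 = 172 mod 173
  k=172: 19^172 = 14 * 22 * 109 * 52 = 1 mod 173  <- first divisor giving 1
Order = 172

172


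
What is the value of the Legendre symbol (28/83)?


p = 83 is prime, so compute (28/83) with the reciprocity algorithm (Jacobi-symbol steps: pull out 2s via (2/n), flip via reciprocity, reduce):
  pull out 2: (2/83) = -1  (since 83 mod 8 = 3)
  pull out 2: (2/83) = -1  (since 83 mod 8 = 3)
  reciprocity: (7/83) -> -(83/7)
  reduce: (6/7)
  pull out 2: (2/7) = +1  (since 7 mod 8 = 7)
  reciprocity: (3/7) -> -(7/3)
  reduce: (1/3)
  (1/3) = 1
Product of signs = 1
(28/83) = 1

1


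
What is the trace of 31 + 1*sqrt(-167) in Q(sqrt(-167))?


Tr(a + b*sqrt(d)) = (a + b*sqrt(d)) + (a - b*sqrt(d)) = 2a
= 2 * (31)
= 62

62


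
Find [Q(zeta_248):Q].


The degree equals Euler's totient phi(248).
248 = 2^3 * 31
phi(248) = 120

120


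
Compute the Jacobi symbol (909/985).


Compute (909/985) via quadratic reciprocity:
  reciprocity: (909/985) -> +(985/909)
  reduce: (76/909)
  pull out 2: (2/909) = -1  (since 909 mod 8 = 5)
  pull out 2: (2/909) = -1  (since 909 mod 8 = 5)
  reciprocity: (19/909) -> +(909/19)
  reduce: (16/19)
  pull out 2: (2/19) = -1  (since 19 mod 8 = 3)
  pull out 2: (2/19) = -1  (since 19 mod 8 = 3)
  pull out 2: (2/19) = -1  (since 19 mod 8 = 3)
  pull out 2: (2/19) = -1  (since 19 mod 8 = 3)
  (1/19) = 1
Product of signs = 1

1


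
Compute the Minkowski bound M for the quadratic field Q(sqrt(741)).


d = 741, d mod 4 = 1, so disc(K) = d = 741; |disc(K)| = 741
Real quadratic field, so n = 2, s = r2 = 0, r1 = 2
M = (n!/n^n) * (4/pi)^s * sqrt(|disc(K)|) = (2!/2^2) * (4/pi)^0 * sqrt(741)
= 0.5 * 1.000000 * 27.221315
= 13.6107

13.6107


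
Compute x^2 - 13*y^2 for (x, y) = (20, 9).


x^2 - d*y^2
= 20^2 - 13*9^2
= 400 - 1053
= -653

-653


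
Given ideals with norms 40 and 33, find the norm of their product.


N(IJ) = N(I) * N(J)
= 40 * 33
= 1320

1320


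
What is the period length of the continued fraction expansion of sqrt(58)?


Run the CF algorithm for sqrt(58).
a_0 = floor(sqrt(58)) = 7; set m_0=0, q_0=1.
Recurrence: m' = q*a - m,  q' = (d - m'^2)/q,  a' = floor((a_0 + m')/q').
  step 1: m=7, q=9, a=1
  step 2: m=2, q=6, a=1
  step 3: m=4, q=7, a=1
  step 4: m=3, q=7, a=1
  step 5: m=4, q=6, a=1
  step 6: m=2, q=9, a=1
  step 7: m=7, q=1, a=14
a_7 = 2*a_0 = 14, so the period closes here.
sqrt(58) = [7; 1, 1, 1, 1, 1, 1, 14]
Period length = 7

7


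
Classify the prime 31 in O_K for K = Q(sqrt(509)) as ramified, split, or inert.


K = Q(sqrt(509)). Since d mod 4 = 1, disc(K) = 509.
Check p | disc: 509 mod 31 = 13.
p does not divide disc. Compute Legendre symbol (d/p):
13^((31-1)/2) mod 31 = -1
(d/p) = -1, so p is inert: (p) stays prime with e=1, f=2, g=1.
Therefore p is inert.

inert


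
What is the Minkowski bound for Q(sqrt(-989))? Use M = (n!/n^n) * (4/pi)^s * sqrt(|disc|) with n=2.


d = -989, d mod 4 = 3, so disc(K) = 4d = -3956; |disc(K)| = 3956
Imaginary quadratic field, so n = 2, s = r2 = 1, r1 = 0
M = (n!/n^n) * (4/pi)^s * sqrt(|disc(K)|) = (2!/2^2) * (4/pi)^1 * sqrt(3956)
= 0.5 * 1.273240 * 62.896741
= 40.0413

40.0413


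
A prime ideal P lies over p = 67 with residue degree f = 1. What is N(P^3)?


N(P^a) = p^(a*f)
= 67^(3*1)
= 67^3
= 300763

300763


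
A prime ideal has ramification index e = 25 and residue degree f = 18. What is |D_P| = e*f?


|D_P| = e * f
= 25 * 18
= 450

450


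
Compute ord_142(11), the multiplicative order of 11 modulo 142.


We want ord_142(11), the smallest k >= 1 with 11^k = 1 mod 142.
n = 142 = 2 * 71, phi(142) = 70; the order divides phi(n).
Divisors of 70: 1, 2, 5, 7, 10, 14, 35, 70
Repeated squaring mod 142: 11^1 = 11, 11^2 = 121, 11^4 = 15, 11^8 = 83, 11^16 = 73, 11^32 = 75, 11^64 = 87
Test divisors in increasing order:
  k=1: 11^1 = 11 mod 142
  k=2: 11^2 = 121 mod 142
  k=5: 11^5 = 15 * 11 = 23 mod 142
  k=7: 11^7 = 15 * 121 * 11 = 85 mod 142
  k=10: 11^10 = 83 * 121 = 103 mod 142
  k=14: 11^14 = 83 * 15 * 121 = 125 mod 142
  k=35: 11^35 = 75 * 121 * 11 = 141 mod 142
  k=70: 11^70 = 87 * 15 * 121 = 1 mod 142  <- first divisor giving 1
Order = 70

70


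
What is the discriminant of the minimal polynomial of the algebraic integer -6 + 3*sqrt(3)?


The element -6 + 3*sqrt(3) has minimal polynomial:
x^2 + 12*x + 9
Discriminant = (12)^2 - 4*(9)
= 144 - 36
= 108

108


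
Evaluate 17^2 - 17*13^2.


x^2 - d*y^2
= 17^2 - 17*13^2
= 289 - 2873
= -2584

-2584


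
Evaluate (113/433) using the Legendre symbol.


p = 433 is prime, so compute (113/433) with the reciprocity algorithm (Jacobi-symbol steps: pull out 2s via (2/n), flip via reciprocity, reduce):
  reciprocity: (113/433) -> +(433/113)
  reduce: (94/113)
  pull out 2: (2/113) = +1  (since 113 mod 8 = 1)
  reciprocity: (47/113) -> +(113/47)
  reduce: (19/47)
  reciprocity: (19/47) -> -(47/19)
  reduce: (9/19)
  reciprocity: (9/19) -> +(19/9)
  reduce: (1/9)
  (1/9) = 1
Product of signs = -1
(113/433) = -1

-1


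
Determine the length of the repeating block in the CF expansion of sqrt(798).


Run the CF algorithm for sqrt(798).
a_0 = floor(sqrt(798)) = 28; set m_0=0, q_0=1.
Recurrence: m' = q*a - m,  q' = (d - m'^2)/q,  a' = floor((a_0 + m')/q').
  step 1: m=28, q=14, a=4
  step 2: m=28, q=1, a=56
a_2 = 2*a_0 = 56, so the period closes here.
sqrt(798) = [28; 4, 56]
Period length = 2

2


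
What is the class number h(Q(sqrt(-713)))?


K = Q(sqrt(-713)). d mod 4 = 3, so D = disc(K) = 4d = -2852
h(K) equals the number of primitive reduced positive-definite forms (a, b, c) = a*x^2 + b*x*y + c*y^2 with b^2 - 4ac = D,
where reduced means |b| <= a <= c, with b >= 0 whenever |b| = a or a = c, and primitive means gcd(a, b, c) = 1.
Reduced forces 3a^2 <= |D| = 2852, so 1 <= a <= 30; b must have the parity of D, and c = (b^2 - D)/(4a) must be an integer >= a.
Enumerate a = 1..30, b in [-a, a]:
  a=1: (1, 0, 713)  [1]
  a=2: (2, 2, 357)  [1]
  a=3: (3, -2, 238), (3, 2, 238)  [2]
  a=4..5: none
  a=6: (6, -2, 119), (6, 2, 119)  [2]
  a=7: (7, -2, 102), (7, 2, 102)  [2]
  a=8: none
  a=9: (9, -8, 81), (9, 8, 81)  [2]
  a=10..13: none
  a=14: (14, -2, 51), (14, 2, 51)  [2]
  a=15..16: none
  a=17: (17, -2, 42), (17, 2, 42)  [2]
  a=18: (18, -10, 41), (18, 10, 41)  [2]
  a=19: (19, -6, 38), (19, 6, 38)  [2]
  a=20: none
  a=21: (21, -16, 37), (21, -2, 34), (21, 2, 34), (21, 16, 37)  [4]
  a=22: none
  a=23: (23, 0, 31)  [1]
  a=24..26: none
  a=27: (27, 8, 27)  [1]
  a=28..30: none
Total reduced forms: 1 + 1 + 2 + 2 + 2 + 2 + 2 + 2 + 2 + 2 + 4 + 1 + 1 = 24
h = 24

24


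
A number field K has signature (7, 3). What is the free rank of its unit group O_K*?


By Dirichlet's unit theorem:
rank = r1 + r2 - 1
= 7 + 3 - 1
= 9

9


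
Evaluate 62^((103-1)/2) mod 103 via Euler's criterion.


p = 103 is prime and the exponent is (p-1)/2 = 51, so by Euler's criterion 62^51 = (62/103) = +1 or -1 mod 103.
Compute by square-and-multiply:
  51 = 32 + 16 + 2 + 1 (binary 110011)
  Repeated squaring mod 103: 62^1 = 62, 62^2 = 33, 62^4 = 59, 62^8 = 82, 62^16 = 29, 62^32 = 17
  62^51 = 62^32 * 62^16 * 62^2 * 62^1 = 17 * 29 * 33 * 62 mod 103
    17 * 29 = 493 = 81 mod 103
    81 * 33 = 2673 = 98 mod 103
    98 * 62 = 6076 = 102 mod 103
  62^51 = 102 mod 103
Result 102 = p - 1 = -1 mod 103: 62 is a quadratic non-residue mod 103. As a residue in [0, p-1] the value is 102.
62^51 mod 103 = 102

102


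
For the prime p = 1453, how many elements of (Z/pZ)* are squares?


For prime p, the number of non-zero quadratic residues is (p-1)/2.
= (1453-1)/2
= 726

726


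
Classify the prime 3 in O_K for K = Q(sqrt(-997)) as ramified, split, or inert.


K = Q(sqrt(-997)). Since d mod 4 = 3, disc(K) = -3988.
Check p | disc: -3988 mod 3 = 2.
p does not divide disc. Compute Legendre symbol (d/p):
2^((3-1)/2) mod 3 = -1
(d/p) = -1, so p is inert: (p) stays prime with e=1, f=2, g=1.
Therefore p is inert.

inert


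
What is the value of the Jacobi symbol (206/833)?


Compute (206/833) via quadratic reciprocity:
  pull out 2: (2/833) = +1  (since 833 mod 8 = 1)
  reciprocity: (103/833) -> +(833/103)
  reduce: (9/103)
  reciprocity: (9/103) -> +(103/9)
  reduce: (4/9)
  pull out 2: (2/9) = +1  (since 9 mod 8 = 1)
  pull out 2: (2/9) = +1  (since 9 mod 8 = 1)
  (1/9) = 1
Product of signs = 1

1


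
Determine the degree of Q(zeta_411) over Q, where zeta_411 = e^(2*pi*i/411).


The degree equals Euler's totient phi(411).
411 = 3 * 137
phi(411) = 272

272


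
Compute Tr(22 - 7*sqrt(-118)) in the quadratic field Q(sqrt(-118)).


Tr(a + b*sqrt(d)) = (a + b*sqrt(d)) + (a - b*sqrt(d)) = 2a
= 2 * (22)
= 44

44


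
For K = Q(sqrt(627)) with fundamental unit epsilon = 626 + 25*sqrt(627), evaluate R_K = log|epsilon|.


epsilon = 626 + 25*sqrt(627)
= 1251.9992
R = ln(1251.9992)
= 7.1325

7.1325


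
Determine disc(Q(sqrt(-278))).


For K = Q(sqrt(d)) with d squarefree: disc(K) = d if d = 1 mod 4, and disc(K) = 4d if d = 2 or 3 mod 4.
Here d = -278, and d mod 4 = 2.
d = 2 mod 4, not 1 (O_K = Z[sqrt(d)]), so disc(K) = 4d = 4 * (-278) = -1112

-1112


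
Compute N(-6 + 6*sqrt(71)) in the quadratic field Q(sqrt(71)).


N(a + b*sqrt(d)) = a^2 - d*b^2
= (-6)^2 - (71)*(6)^2
= 36 - 2556
= -2520

-2520


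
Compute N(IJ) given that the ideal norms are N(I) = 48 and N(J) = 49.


N(IJ) = N(I) * N(J)
= 48 * 49
= 2352

2352


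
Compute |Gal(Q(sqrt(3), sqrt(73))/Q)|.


The 2 square roots of distinct primes are multiplicatively independent over Q,
so [K:Q] = 2^2 and Gal(K/Q) is isomorphic to (Z/2Z)^2.
|Gal| = 2^2 = 4

4


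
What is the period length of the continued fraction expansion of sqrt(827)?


Run the CF algorithm for sqrt(827).
a_0 = floor(sqrt(827)) = 28; set m_0=0, q_0=1.
Recurrence: m' = q*a - m,  q' = (d - m'^2)/q,  a' = floor((a_0 + m')/q').
  step 1: m=28, q=43, a=1
  step 2: m=15, q=14, a=3
  step 3: m=27, q=7, a=7
  step 4: m=22, q=49, a=1
  step 5: m=27, q=2, a=27
  step 6: m=27, q=49, a=1
  step 7: m=22, q=7, a=7
  step 8: m=27, q=14, a=3
  step 9: m=15, q=43, a=1
  step 10: m=28, q=1, a=56
a_10 = 2*a_0 = 56, so the period closes here.
sqrt(827) = [28; 1, 3, 7, 1, 27, 1, 7, 3, 1, 56]
Period length = 10

10


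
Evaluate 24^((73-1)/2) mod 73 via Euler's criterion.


p = 73 is prime and the exponent is (p-1)/2 = 36, so by Euler's criterion 24^36 = (24/73) = +1 or -1 mod 73.
Compute by square-and-multiply:
  36 = 32 + 4 (binary 100100)
  Repeated squaring mod 73: 24^1 = 24, 24^2 = 65, 24^4 = 64, 24^8 = 8, 24^16 = 64, 24^32 = 8
  24^36 = 24^32 * 24^4 = 8 * 64 mod 73
    8 * 64 = 512 = 1 mod 73
  24^36 = 1 mod 73
Result 1: 24 is a quadratic residue mod 73.
24^36 mod 73 = 1

1


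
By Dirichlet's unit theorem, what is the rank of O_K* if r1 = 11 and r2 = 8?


By Dirichlet's unit theorem:
rank = r1 + r2 - 1
= 11 + 8 - 1
= 18

18


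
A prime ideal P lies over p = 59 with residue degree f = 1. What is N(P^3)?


N(P^a) = p^(a*f)
= 59^(3*1)
= 59^3
= 205379

205379


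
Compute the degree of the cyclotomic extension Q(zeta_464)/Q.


The degree equals Euler's totient phi(464).
464 = 2^4 * 29
phi(464) = 224

224


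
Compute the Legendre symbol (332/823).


p = 823 is prime, so compute (332/823) with the reciprocity algorithm (Jacobi-symbol steps: pull out 2s via (2/n), flip via reciprocity, reduce):
  pull out 2: (2/823) = +1  (since 823 mod 8 = 7)
  pull out 2: (2/823) = +1  (since 823 mod 8 = 7)
  reciprocity: (83/823) -> -(823/83)
  reduce: (76/83)
  pull out 2: (2/83) = -1  (since 83 mod 8 = 3)
  pull out 2: (2/83) = -1  (since 83 mod 8 = 3)
  reciprocity: (19/83) -> -(83/19)
  reduce: (7/19)
  reciprocity: (7/19) -> -(19/7)
  reduce: (5/7)
  reciprocity: (5/7) -> +(7/5)
  reduce: (2/5)
  pull out 2: (2/5) = -1  (since 5 mod 8 = 5)
  (1/5) = 1
Product of signs = 1
(332/823) = 1

1


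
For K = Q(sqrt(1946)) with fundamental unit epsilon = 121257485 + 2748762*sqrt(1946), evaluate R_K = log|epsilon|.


epsilon = 121257485 + 2748762*sqrt(1946)
= 2.4251e+08
R = ln(2.4251e+08)
= 19.3066

19.3066


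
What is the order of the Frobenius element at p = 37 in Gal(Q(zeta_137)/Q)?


The Frobenius at p in Gal(Q(zeta_n)/Q) = (Z/nZ)* is the class of p, so its order is ord_137(37), the smallest k >= 1 with 37^k = 1 mod 137.
n = 137 = 137, phi(137) = 136; the order divides phi(n).
Divisors of 136: 1, 2, 4, 8, 17, 34, 68, 136
Repeated squaring mod 137: 37^1 = 37, 37^2 = 136, 37^4 = 1, 37^8 = 1, 37^16 = 1, 37^32 = 1, 37^64 = 1, 37^128 = 1
Test divisors in increasing order:
  k=1: 37^1 = 37 mod 137
  k=2: 37^2 = 136 mod 137
  k=4: 37^4 = 1 mod 137  <- first divisor giving 1
Order = 4

4


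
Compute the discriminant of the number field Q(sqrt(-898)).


For K = Q(sqrt(d)) with d squarefree: disc(K) = d if d = 1 mod 4, and disc(K) = 4d if d = 2 or 3 mod 4.
Here d = -898, and d mod 4 = 2.
d = 2 mod 4, not 1 (O_K = Z[sqrt(d)]), so disc(K) = 4d = 4 * (-898) = -3592

-3592


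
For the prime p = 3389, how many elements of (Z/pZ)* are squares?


For prime p, the number of non-zero quadratic residues is (p-1)/2.
= (3389-1)/2
= 1694

1694


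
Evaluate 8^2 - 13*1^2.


x^2 - d*y^2
= 8^2 - 13*1^2
= 64 - 13
= 51

51


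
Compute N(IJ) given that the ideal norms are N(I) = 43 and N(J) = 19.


N(IJ) = N(I) * N(J)
= 43 * 19
= 817

817


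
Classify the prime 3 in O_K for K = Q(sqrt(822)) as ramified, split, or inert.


K = Q(sqrt(822)). Since d mod 4 = 2, disc(K) = 3288.
Check p | disc: 3288 mod 3 = 0.
p divides disc, so p ramifies: (p) = P^2 with e=2, f=1, g=1.
Therefore p is ramified.

ramified


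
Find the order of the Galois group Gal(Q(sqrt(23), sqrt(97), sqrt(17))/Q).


The 3 square roots of distinct primes are multiplicatively independent over Q,
so [K:Q] = 2^3 and Gal(K/Q) is isomorphic to (Z/2Z)^3.
|Gal| = 2^3 = 8

8


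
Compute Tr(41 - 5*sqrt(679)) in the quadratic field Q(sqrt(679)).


Tr(a + b*sqrt(d)) = (a + b*sqrt(d)) + (a - b*sqrt(d)) = 2a
= 2 * (41)
= 82

82


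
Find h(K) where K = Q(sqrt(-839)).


K = Q(sqrt(-839)). d mod 4 = 1, so D = disc(K) = d = -839
h(K) equals the number of primitive reduced positive-definite forms (a, b, c) = a*x^2 + b*x*y + c*y^2 with b^2 - 4ac = D,
where reduced means |b| <= a <= c, with b >= 0 whenever |b| = a or a = c, and primitive means gcd(a, b, c) = 1.
Reduced forces 3a^2 <= |D| = 839, so 1 <= a <= 16; b must have the parity of D, and c = (b^2 - D)/(4a) must be an integer >= a.
Enumerate a = 1..16, b in [-a, a]:
  a=1: (1, 1, 210)  [1]
  a=2: (2, -1, 105), (2, 1, 105)  [2]
  a=3: (3, -1, 70), (3, 1, 70)  [2]
  a=4: (4, -3, 53), (4, 3, 53)  [2]
  a=5: (5, -1, 42), (5, 1, 42)  [2]
  a=6: (6, -5, 36), (6, -1, 35), (6, 1, 35), (6, 5, 36)  [4]
  a=7: (7, -1, 30), (7, 1, 30)  [2]
  a=8: (8, -5, 27), (8, 5, 27)  [2]
  a=9: (9, -5, 24), (9, 5, 24)  [2]
  a=10: (10, -9, 23), (10, -1, 21), (10, 1, 21), (10, 9, 23)  [4]
  a=11: none
  a=12: (12, -11, 20), (12, -5, 18), (12, 5, 18), (12, 11, 20)  [4]
  a=13: none
  a=14: (14, -13, 18), (14, -1, 15), (14, 1, 15), (14, 13, 18)  [4]
  a=15: (15, -11, 16), (15, 11, 16)  [2]
  a=16: none
Total reduced forms: 1 + 2 + 2 + 2 + 2 + 4 + 2 + 2 + 2 + 4 + 4 + 4 + 2 = 33
h = 33

33


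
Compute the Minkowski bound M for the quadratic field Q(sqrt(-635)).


d = -635, d mod 4 = 1, so disc(K) = d = -635; |disc(K)| = 635
Imaginary quadratic field, so n = 2, s = r2 = 1, r1 = 0
M = (n!/n^n) * (4/pi)^s * sqrt(|disc(K)|) = (2!/2^2) * (4/pi)^1 * sqrt(635)
= 0.5 * 1.273240 * 25.199206
= 16.0423

16.0423


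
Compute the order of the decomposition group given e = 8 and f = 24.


|D_P| = e * f
= 8 * 24
= 192

192


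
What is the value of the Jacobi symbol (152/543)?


Compute (152/543) via quadratic reciprocity:
  pull out 2: (2/543) = +1  (since 543 mod 8 = 7)
  pull out 2: (2/543) = +1  (since 543 mod 8 = 7)
  pull out 2: (2/543) = +1  (since 543 mod 8 = 7)
  reciprocity: (19/543) -> -(543/19)
  reduce: (11/19)
  reciprocity: (11/19) -> -(19/11)
  reduce: (8/11)
  pull out 2: (2/11) = -1  (since 11 mod 8 = 3)
  pull out 2: (2/11) = -1  (since 11 mod 8 = 3)
  pull out 2: (2/11) = -1  (since 11 mod 8 = 3)
  (1/11) = 1
Product of signs = -1

-1


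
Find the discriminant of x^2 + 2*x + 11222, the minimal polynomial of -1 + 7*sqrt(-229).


The element -1 + 7*sqrt(-229) has minimal polynomial:
x^2 + 2*x + 11222
Discriminant = (2)^2 - 4*(11222)
= 4 - 44888
= -44884

-44884


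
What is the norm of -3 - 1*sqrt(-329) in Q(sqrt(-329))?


N(a + b*sqrt(d)) = a^2 - d*b^2
= (-3)^2 - (-329)*(-1)^2
= 9 + 329
= 338

338


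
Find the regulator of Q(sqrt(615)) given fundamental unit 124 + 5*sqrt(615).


epsilon = 124 + 5*sqrt(615)
= 247.9960
R = ln(247.9960)
= 5.5134

5.5134


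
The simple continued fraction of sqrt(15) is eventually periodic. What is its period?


Run the CF algorithm for sqrt(15).
a_0 = floor(sqrt(15)) = 3; set m_0=0, q_0=1.
Recurrence: m' = q*a - m,  q' = (d - m'^2)/q,  a' = floor((a_0 + m')/q').
  step 1: m=3, q=6, a=1
  step 2: m=3, q=1, a=6
a_2 = 2*a_0 = 6, so the period closes here.
sqrt(15) = [3; 1, 6]
Period length = 2

2


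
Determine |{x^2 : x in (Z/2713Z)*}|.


For prime p, the number of non-zero quadratic residues is (p-1)/2.
= (2713-1)/2
= 1356

1356


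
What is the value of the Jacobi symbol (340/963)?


Compute (340/963) via quadratic reciprocity:
  pull out 2: (2/963) = -1  (since 963 mod 8 = 3)
  pull out 2: (2/963) = -1  (since 963 mod 8 = 3)
  reciprocity: (85/963) -> +(963/85)
  reduce: (28/85)
  pull out 2: (2/85) = -1  (since 85 mod 8 = 5)
  pull out 2: (2/85) = -1  (since 85 mod 8 = 5)
  reciprocity: (7/85) -> +(85/7)
  reduce: (1/7)
  (1/7) = 1
Product of signs = 1

1


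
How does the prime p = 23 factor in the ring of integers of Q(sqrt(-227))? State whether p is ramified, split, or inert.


K = Q(sqrt(-227)). Since d mod 4 = 1, disc(K) = -227.
Check p | disc: -227 mod 23 = 3.
p does not divide disc. Compute Legendre symbol (d/p):
3^((23-1)/2) mod 23 = 1
(d/p) = 1, so p splits: (p) = P*P' with e=1, f=1, g=2.
Therefore p is split.

split


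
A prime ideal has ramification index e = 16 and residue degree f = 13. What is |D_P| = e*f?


|D_P| = e * f
= 16 * 13
= 208

208


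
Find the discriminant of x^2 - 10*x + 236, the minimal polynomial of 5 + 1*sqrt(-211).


The element 5 + 1*sqrt(-211) has minimal polynomial:
x^2 - 10*x + 236
Discriminant = (-10)^2 - 4*(236)
= 100 - 944
= -844

-844


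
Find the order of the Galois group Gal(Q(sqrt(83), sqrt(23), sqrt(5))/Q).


The 3 square roots of distinct primes are multiplicatively independent over Q,
so [K:Q] = 2^3 and Gal(K/Q) is isomorphic to (Z/2Z)^3.
|Gal| = 2^3 = 8

8


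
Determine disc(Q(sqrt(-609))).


For K = Q(sqrt(d)) with d squarefree: disc(K) = d if d = 1 mod 4, and disc(K) = 4d if d = 2 or 3 mod 4.
Here d = -609, and d mod 4 = 3.
d = 3 mod 4, not 1 (O_K = Z[sqrt(d)]), so disc(K) = 4d = 4 * (-609) = -2436

-2436


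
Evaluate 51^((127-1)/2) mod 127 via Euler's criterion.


p = 127 is prime and the exponent is (p-1)/2 = 63, so by Euler's criterion 51^63 = (51/127) = +1 or -1 mod 127.
Compute by square-and-multiply:
  63 = 32 + 16 + 8 + 4 + 2 + 1 (binary 111111)
  Repeated squaring mod 127: 51^1 = 51, 51^2 = 61, 51^4 = 38, 51^8 = 47, 51^16 = 50, 51^32 = 87
  51^63 = 51^32 * 51^16 * 51^8 * 51^4 * 51^2 * 51^1 = 87 * 50 * 47 * 38 * 61 * 51 mod 127
    87 * 50 = 4350 = 32 mod 127
    32 * 47 = 1504 = 107 mod 127
    107 * 38 = 4066 = 2 mod 127
    2 * 61 = 122 = 122 mod 127
    122 * 51 = 6222 = 126 mod 127
  51^63 = 126 mod 127
Result 126 = p - 1 = -1 mod 127: 51 is a quadratic non-residue mod 127. As a residue in [0, p-1] the value is 126.
51^63 mod 127 = 126

126


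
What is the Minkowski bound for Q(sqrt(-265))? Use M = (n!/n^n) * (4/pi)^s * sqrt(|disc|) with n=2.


d = -265, d mod 4 = 3, so disc(K) = 4d = -1060; |disc(K)| = 1060
Imaginary quadratic field, so n = 2, s = r2 = 1, r1 = 0
M = (n!/n^n) * (4/pi)^s * sqrt(|disc(K)|) = (2!/2^2) * (4/pi)^1 * sqrt(1060)
= 0.5 * 1.273240 * 32.557641
= 20.7268

20.7268


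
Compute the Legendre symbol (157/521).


p = 521 is prime, so compute (157/521) with the reciprocity algorithm (Jacobi-symbol steps: pull out 2s via (2/n), flip via reciprocity, reduce):
  reciprocity: (157/521) -> +(521/157)
  reduce: (50/157)
  pull out 2: (2/157) = -1  (since 157 mod 8 = 5)
  reciprocity: (25/157) -> +(157/25)
  reduce: (7/25)
  reciprocity: (7/25) -> +(25/7)
  reduce: (4/7)
  pull out 2: (2/7) = +1  (since 7 mod 8 = 7)
  pull out 2: (2/7) = +1  (since 7 mod 8 = 7)
  (1/7) = 1
Product of signs = -1
(157/521) = -1

-1


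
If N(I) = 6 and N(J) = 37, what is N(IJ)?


N(IJ) = N(I) * N(J)
= 6 * 37
= 222

222


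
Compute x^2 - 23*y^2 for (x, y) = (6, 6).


x^2 - d*y^2
= 6^2 - 23*6^2
= 36 - 828
= -792

-792


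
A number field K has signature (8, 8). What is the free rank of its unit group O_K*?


By Dirichlet's unit theorem:
rank = r1 + r2 - 1
= 8 + 8 - 1
= 15

15


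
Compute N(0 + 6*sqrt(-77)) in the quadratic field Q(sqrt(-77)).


N(a + b*sqrt(d)) = a^2 - d*b^2
= (0)^2 - (-77)*(6)^2
= 0 + 2772
= 2772

2772


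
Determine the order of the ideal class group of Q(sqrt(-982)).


K = Q(sqrt(-982)). d mod 4 = 2, so D = disc(K) = 4d = -3928
h(K) equals the number of primitive reduced positive-definite forms (a, b, c) = a*x^2 + b*x*y + c*y^2 with b^2 - 4ac = D,
where reduced means |b| <= a <= c, with b >= 0 whenever |b| = a or a = c, and primitive means gcd(a, b, c) = 1.
Reduced forces 3a^2 <= |D| = 3928, so 1 <= a <= 36; b must have the parity of D, and c = (b^2 - D)/(4a) must be an integer >= a.
Enumerate a = 1..36, b in [-a, a]:
  a=1: (1, 0, 982)  [1]
  a=2: (2, 0, 491)  [1]
  a=3..16: none
  a=17: (17, -4, 58), (17, 4, 58)  [2]
  a=18: none
  a=19: (19, -10, 53), (19, 10, 53)  [2]
  a=20..28: none
  a=29: (29, -4, 34), (29, 4, 34)  [2]
  a=30: none
  a=31: (31, -28, 38), (31, 28, 38)  [2]
  a=32..36: none
Total reduced forms: 1 + 1 + 2 + 2 + 2 + 2 = 10
h = 10

10


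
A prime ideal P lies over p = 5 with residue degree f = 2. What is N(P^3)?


N(P^a) = p^(a*f)
= 5^(3*2)
= 5^6
= 15625

15625


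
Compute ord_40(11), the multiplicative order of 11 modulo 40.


We want ord_40(11), the smallest k >= 1 with 11^k = 1 mod 40.
n = 40 = 2^3 * 5, phi(40) = 16; the order divides phi(n).
Divisors of 16: 1, 2, 4, 8, 16
Repeated squaring mod 40: 11^1 = 11, 11^2 = 1, 11^4 = 1, 11^8 = 1, 11^16 = 1
Test divisors in increasing order:
  k=1: 11^1 = 11 mod 40
  k=2: 11^2 = 1 mod 40  <- first divisor giving 1
Order = 2

2
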